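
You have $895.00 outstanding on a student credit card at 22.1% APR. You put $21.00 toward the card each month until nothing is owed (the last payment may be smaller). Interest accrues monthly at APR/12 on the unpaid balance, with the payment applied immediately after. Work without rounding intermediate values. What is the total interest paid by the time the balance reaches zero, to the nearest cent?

$873.32

Monthly rate r = 22.1%/12 = 1.84167% = 0.0184167.
Payoff takes n = ⌈−ln(1 − rB₀/P)/ln(1+r)⌉ = ⌈84.204⌉ = 85 payments; the last is $4.32.
Total paid = 84·$21.00 + $4.32 = $1,768.32.
Total interest = total paid − principal = $1,768.32 − $895.00 = $873.32.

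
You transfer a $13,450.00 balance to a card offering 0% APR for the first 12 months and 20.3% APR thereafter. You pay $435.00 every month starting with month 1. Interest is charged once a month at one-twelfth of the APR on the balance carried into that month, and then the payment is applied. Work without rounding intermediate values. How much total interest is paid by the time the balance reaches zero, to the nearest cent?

Promo months 1–12 at r₀ = 0%/12 = 0; months 13+ at r₁ = 20.3%/12 = 0.0169167.
After month 12 (no interest yet): B = $13,450.00 − 12·$435.00 = $8,230.00.
Then at r₁ with $435.00/mo: n₂ = −ln(1 − r₁·B/P)/ln(1+r₁) ≈ 22.99 → 23 more payments.
Total paid = 34·$435.00 + $432.82 = $15,222.82; interest = $15,222.82 − $13,450.00 = $1,772.82.

$1,772.82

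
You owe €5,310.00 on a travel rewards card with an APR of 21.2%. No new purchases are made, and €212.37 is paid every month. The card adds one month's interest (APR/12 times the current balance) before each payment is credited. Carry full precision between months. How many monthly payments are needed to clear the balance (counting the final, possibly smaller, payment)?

Monthly rate r = 21.2%/12 = 1.76667% = 0.0176667.
Recurrence: B ← B·(1+r) − €212.37.
Month 1: interest €93.81; balance after payment €5,191.44.
Month 2: interest €91.72; balance after payment €5,070.79.
Closed form: n = −ln(1 − rB₀/P)/ln(1+r) = −ln(0.55827)/ln(1.01767) ≈ 33.286, so the balance reaches zero during payment 34.

34 payments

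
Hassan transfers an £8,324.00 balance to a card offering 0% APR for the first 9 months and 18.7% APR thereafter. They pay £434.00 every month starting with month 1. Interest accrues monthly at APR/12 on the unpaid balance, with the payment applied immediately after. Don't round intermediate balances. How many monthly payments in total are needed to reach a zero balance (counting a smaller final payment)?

Promo months 1–9 at r₀ = 0%/12 = 0; months 10+ at r₁ = 18.7%/12 = 0.0155833.
After month 9 (no interest yet): B = £8,324.00 − 9·£434.00 = £4,418.00.
Then at r₁ with £434.00/mo: n₂ = −ln(1 − r₁·B/P)/ln(1+r₁) ≈ 11.17 → 12 more payments.

21 payments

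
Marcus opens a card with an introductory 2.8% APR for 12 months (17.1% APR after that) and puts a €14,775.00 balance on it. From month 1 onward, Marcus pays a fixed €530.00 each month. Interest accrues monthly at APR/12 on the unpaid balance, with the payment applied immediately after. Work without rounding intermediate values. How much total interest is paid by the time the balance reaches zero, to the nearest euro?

€1,634

Promo months 1–12 at r₀ = 2.8%/12 = 0.00233333; months 13+ at r₁ = 17.1%/12 = 0.01425.
After month 12: iterate B ← B·(1+r₀) − €530.00 for 12 months → €8,751.79.
Then at r₁ with €530.00/mo: n₂ = −ln(1 − r₁·B/P)/ln(1+r₁) ≈ 18.96 → 19 more payments.
Total paid = 30·€530.00 + €509.26 = €16,409.26; interest = €16,409.26 − €14,775.00 = €1,634.26.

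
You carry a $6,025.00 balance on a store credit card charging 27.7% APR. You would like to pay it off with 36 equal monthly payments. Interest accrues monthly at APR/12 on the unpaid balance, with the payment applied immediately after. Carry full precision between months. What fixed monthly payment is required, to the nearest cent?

$248.24

Monthly rate r = 27.7%/12 = 2.30833% = 0.0230833.
Level-payment amortization: P = B₀·r / (1 − (1+r)^(−n)) = 6025.00·0.0230833 / (1 − 1.02308^(−36)).
Denominator 1 − (1+r)^(−36) = 0.560252228.
P = 139.077 / 0.560252228 ≈ 248.24.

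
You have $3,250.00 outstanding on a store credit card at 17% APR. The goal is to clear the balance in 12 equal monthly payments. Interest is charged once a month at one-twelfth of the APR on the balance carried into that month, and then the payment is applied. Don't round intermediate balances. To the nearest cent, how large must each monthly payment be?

$296.42

Monthly rate r = 17%/12 = 1.41667% = 0.0141667.
Level-payment amortization: P = B₀·r / (1 − (1+r)^(−n)) = 3250.00·0.0141667 / (1 − 1.01417^(−12)).
Denominator 1 − (1+r)^(−12) = 0.155328164.
P = 46.0417 / 0.155328164 ≈ 296.42.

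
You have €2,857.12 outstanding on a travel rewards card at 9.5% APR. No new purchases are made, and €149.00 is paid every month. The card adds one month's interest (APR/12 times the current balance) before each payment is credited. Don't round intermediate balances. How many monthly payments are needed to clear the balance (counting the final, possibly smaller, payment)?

Monthly rate r = 9.5%/12 = 0.791667% = 0.00791667.
Recurrence: B ← B·(1+r) − €149.00.
Month 1: interest €22.62; balance after payment €2,730.74.
Month 2: interest €21.62; balance after payment €2,603.36.
Closed form: n = −ln(1 − rB₀/P)/ln(1+r) = −ln(0.8482)/ln(1.00792) ≈ 20.879, so the balance reaches zero during payment 21.

21 payments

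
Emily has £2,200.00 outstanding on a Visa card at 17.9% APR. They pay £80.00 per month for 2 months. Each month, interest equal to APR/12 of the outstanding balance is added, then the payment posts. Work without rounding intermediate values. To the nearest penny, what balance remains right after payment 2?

Monthly rate r = 17.9%/12 = 1.49167% = 0.0149167.
Each month: B ← B·(1+r) − £80.00.
Month 1: interest £32.82; balance after payment £2,152.82.
Month 2: interest £32.11; balance after payment £2,104.93.

£2,104.93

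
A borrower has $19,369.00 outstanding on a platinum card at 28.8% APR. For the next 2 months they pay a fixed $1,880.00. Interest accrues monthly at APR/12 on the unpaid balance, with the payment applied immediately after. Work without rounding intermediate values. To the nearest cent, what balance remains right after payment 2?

Monthly rate r = 28.8%/12 = 2.4% = 0.024.
Each month: B ← B·(1+r) − $1,880.00.
Month 1: interest $464.86; balance after payment $17,953.86.
Month 2: interest $430.89; balance after payment $16,504.75.

$16,504.75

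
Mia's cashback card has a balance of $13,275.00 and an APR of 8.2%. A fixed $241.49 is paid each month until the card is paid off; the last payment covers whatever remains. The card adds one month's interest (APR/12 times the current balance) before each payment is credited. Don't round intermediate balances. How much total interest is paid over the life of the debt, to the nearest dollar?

Monthly rate r = 8.2%/12 = 0.683333% = 0.00683333.
Payoff takes n = ⌈−ln(1 − rB₀/P)/ln(1+r)⌉ = ⌈69.165⌉ = 70 payments; the last is $40.06.
Total paid = 69·$241.49 + $40.06 = $16,702.87.
Total interest = total paid − principal = $16,702.87 − $13,275.00 = $3,427.87.

$3,428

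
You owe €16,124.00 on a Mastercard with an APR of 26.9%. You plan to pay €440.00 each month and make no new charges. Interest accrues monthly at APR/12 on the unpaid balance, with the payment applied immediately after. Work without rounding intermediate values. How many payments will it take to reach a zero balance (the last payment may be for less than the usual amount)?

78 payments

Monthly rate r = 26.9%/12 = 2.24167% = 0.0224167.
Recurrence: B ← B·(1+r) − €440.00.
Month 1: interest €361.45; balance after payment €16,045.45.
Month 2: interest €359.69; balance after payment €15,965.13.
Closed form: n = −ln(1 − rB₀/P)/ln(1+r) = −ln(0.17853)/ln(1.02242) ≈ 77.720, so the balance reaches zero during payment 78.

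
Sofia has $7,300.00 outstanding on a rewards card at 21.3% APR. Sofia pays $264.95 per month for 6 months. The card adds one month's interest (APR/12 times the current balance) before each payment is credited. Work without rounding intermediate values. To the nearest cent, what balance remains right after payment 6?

$6,450.84

Monthly rate r = 21.3%/12 = 1.775% = 0.01775.
Each month: B ← B·(1+r) − $264.95.
Month 1: interest $129.58; balance after payment $7,164.62.
Month 2: interest $127.17; balance after payment $7,026.85.
Month 3: interest $124.73; balance after payment $6,886.62.
Month 4: interest $122.24; balance after payment $6,743.91.
Month 5: interest $119.70; balance after payment $6,598.67.
Month 6: interest $117.13; balance after payment $6,450.84.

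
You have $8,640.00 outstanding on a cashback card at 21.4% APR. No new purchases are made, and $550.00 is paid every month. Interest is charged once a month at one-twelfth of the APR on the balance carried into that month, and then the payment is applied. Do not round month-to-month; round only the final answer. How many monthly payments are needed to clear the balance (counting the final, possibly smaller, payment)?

19 payments

Monthly rate r = 21.4%/12 = 1.78333% = 0.0178333.
Recurrence: B ← B·(1+r) − $550.00.
Month 1: interest $154.08; balance after payment $8,244.08.
Month 2: interest $147.02; balance after payment $7,841.10.
Closed form: n = −ln(1 − rB₀/P)/ln(1+r) = −ln(0.71985)/ln(1.01783) ≈ 18.596, so the balance reaches zero during payment 19.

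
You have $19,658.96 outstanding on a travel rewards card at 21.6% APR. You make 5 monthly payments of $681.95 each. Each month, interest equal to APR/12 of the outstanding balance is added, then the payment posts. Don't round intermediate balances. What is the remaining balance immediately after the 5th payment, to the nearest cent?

$17,958.39

Monthly rate r = 21.6%/12 = 1.8% = 0.018.
Each month: B ← B·(1+r) − $681.95.
Month 1: interest $353.86; balance after payment $19,330.87.
Month 2: interest $347.96; balance after payment $18,996.88.
Month 3: interest $341.94; balance after payment $18,656.87.
Month 4: interest $335.82; balance after payment $18,310.74.
Month 5: interest $329.59; balance after payment $17,958.39.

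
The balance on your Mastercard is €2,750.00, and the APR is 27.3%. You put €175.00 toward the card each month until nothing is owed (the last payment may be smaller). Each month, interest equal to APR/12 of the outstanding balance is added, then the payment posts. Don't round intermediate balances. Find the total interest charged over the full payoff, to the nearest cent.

€691.99

Monthly rate r = 27.3%/12 = 2.275% = 0.02275.
Payoff takes n = ⌈−ln(1 − rB₀/P)/ln(1+r)⌉ = ⌈19.666⌉ = 20 payments; the last is €116.99.
Total paid = 19·€175.00 + €116.99 = €3,441.99.
Total interest = total paid − principal = €3,441.99 − €2,750.00 = €691.99.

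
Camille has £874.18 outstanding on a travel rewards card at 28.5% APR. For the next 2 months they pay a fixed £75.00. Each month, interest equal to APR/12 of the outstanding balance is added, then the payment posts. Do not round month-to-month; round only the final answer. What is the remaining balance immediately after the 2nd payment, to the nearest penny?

£764.42

Monthly rate r = 28.5%/12 = 2.375% = 0.02375.
Each month: B ← B·(1+r) − £75.00.
Month 1: interest £20.76; balance after payment £819.94.
Month 2: interest £19.47; balance after payment £764.42.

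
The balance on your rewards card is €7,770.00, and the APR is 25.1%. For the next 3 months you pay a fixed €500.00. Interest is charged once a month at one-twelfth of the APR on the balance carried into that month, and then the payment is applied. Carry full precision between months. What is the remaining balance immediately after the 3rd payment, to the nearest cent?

€6,736.24

Monthly rate r = 25.1%/12 = 2.09167% = 0.0209167.
Each month: B ← B·(1+r) − €500.00.
Month 1: interest €162.52; balance after payment €7,432.52.
Month 2: interest €155.46; balance after payment €7,087.99.
Month 3: interest €148.26; balance after payment €6,736.24.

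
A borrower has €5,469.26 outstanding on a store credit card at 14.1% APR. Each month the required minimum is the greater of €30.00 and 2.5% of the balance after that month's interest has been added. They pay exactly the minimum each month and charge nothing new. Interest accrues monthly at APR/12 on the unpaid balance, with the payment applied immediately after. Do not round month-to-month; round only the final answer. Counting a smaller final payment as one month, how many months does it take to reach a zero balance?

166 months

Monthly rate r = 14.1%/12 = 1.175% = 0.01175.
While 2.5% of the post-interest balance exceeds €30.00, each month B ← (B·(1+r))·(1 − 0.025), i.e. B shrinks by the factor (1+r)·0.975 = 0.98646.
This holds for months 1–113. Entering month 114 the balance is €1,171.45; 2.5% of the post-interest balance is now below €30.00, so the flat €30.00 minimum applies from here.
From month 114 a fixed €30.00 at rate r clears €1,171.45 in 53 more payments. Total: 113 + 53 = 166 months.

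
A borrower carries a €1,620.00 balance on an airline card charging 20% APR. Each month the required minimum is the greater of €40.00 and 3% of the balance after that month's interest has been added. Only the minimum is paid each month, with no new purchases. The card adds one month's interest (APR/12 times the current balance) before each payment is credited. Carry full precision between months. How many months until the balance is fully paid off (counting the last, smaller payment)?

Monthly rate r = 20%/12 = 1.66667% = 0.0166667.
While 3% of the post-interest balance exceeds €40.00, each month B ← (B·(1+r))·(1 − 0.03), i.e. B shrinks by the factor (1+r)·0.97 = 0.98617.
This holds for months 1–16. Entering month 17 the balance is €1,296.34; 3% of the post-interest balance is now below €40.00, so the flat €40.00 minimum applies from here.
From month 17 a fixed €40.00 at rate r clears €1,296.34 in 47 more payments. Total: 16 + 47 = 63 months.

63 months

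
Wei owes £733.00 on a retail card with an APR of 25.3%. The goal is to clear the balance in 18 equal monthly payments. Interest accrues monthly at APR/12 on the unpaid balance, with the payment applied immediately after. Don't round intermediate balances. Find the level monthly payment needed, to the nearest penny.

Monthly rate r = 25.3%/12 = 2.10833% = 0.0210833.
Level-payment amortization: P = B₀·r / (1 − (1+r)^(−n)) = 733.00·0.0210833 / (1 − 1.02108^(−18)).
Denominator 1 − (1+r)^(−18) = 0.313091919.
P = 15.4541 / 0.313091919 ≈ 49.36.

£49.36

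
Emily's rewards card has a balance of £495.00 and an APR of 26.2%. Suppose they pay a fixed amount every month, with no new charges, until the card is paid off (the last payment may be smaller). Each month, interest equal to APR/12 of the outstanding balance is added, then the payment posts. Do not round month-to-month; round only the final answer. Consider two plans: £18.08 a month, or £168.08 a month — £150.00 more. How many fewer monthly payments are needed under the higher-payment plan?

39 fewer payments

Monthly rate r = 26.2%/12 = 2.18333% = 0.0218333.
At £18.08/mo: n = ⌈−ln(1 − rB₀/P)/ln(1+r)⌉ = 43 payments (last £3.02); total interest = total paid − £495.00 = £267.38.
At £168.08/mo: 4 payments (last £13.09); total interest £22.33.
Payments saved = 43 − 4 = 39.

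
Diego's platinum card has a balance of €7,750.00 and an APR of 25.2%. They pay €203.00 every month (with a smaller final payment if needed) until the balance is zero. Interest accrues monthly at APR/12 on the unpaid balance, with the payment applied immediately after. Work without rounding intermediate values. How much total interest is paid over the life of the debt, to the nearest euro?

Monthly rate r = 25.2%/12 = 2.1% = 0.021.
Payoff takes n = ⌈−ln(1 − rB₀/P)/ln(1+r)⌉ = ⌈77.858⌉ = 78 payments; the last is €174.52.
Total paid = 77·€203.00 + €174.52 = €15,805.52.
Total interest = total paid − principal = €15,805.52 − €7,750.00 = €8,055.52.

€8,056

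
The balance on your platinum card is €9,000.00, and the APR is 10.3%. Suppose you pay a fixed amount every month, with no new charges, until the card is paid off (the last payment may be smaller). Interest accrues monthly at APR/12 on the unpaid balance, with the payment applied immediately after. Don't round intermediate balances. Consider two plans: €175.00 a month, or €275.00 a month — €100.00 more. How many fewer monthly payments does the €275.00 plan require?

Monthly rate r = 10.3%/12 = 0.858333% = 0.00858333.
At €175.00/mo: n = ⌈−ln(1 − rB₀/P)/ln(1+r)⌉ = 69 payments (last €24.59); total interest = total paid − €9,000.00 = €2,924.59.
At €275.00/mo: 39 payments (last €160.93); total interest €1,610.93.
Payments saved = 69 − 39 = 30.

30 fewer payments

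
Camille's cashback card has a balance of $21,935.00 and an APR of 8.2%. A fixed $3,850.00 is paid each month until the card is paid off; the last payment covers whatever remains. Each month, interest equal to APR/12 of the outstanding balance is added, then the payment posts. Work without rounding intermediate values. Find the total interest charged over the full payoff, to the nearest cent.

Monthly rate r = 8.2%/12 = 0.683333% = 0.00683333.
Payoff takes n = ⌈−ln(1 − rB₀/P)/ln(1+r)⌉ = ⌈5.831⌉ = 6 payments; the last is $3,201.60.
Total paid = 5·$3,850.00 + $3,201.60 = $22,451.60.
Total interest = total paid − principal = $22,451.60 − $21,935.00 = $516.60.

$516.60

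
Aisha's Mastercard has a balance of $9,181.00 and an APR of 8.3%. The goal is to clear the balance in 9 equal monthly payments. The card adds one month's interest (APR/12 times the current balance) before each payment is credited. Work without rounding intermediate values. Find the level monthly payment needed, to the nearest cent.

$1,055.71

Monthly rate r = 8.3%/12 = 0.691667% = 0.00691667.
Level-payment amortization: P = B₀·r / (1 − (1+r)^(−n)) = 9181.00·0.00691667 / (1 − 1.00692^(−9)).
Denominator 1 − (1+r)^(−9) = 0.0601506724.
P = 63.5019 / 0.0601506724 ≈ 1055.71.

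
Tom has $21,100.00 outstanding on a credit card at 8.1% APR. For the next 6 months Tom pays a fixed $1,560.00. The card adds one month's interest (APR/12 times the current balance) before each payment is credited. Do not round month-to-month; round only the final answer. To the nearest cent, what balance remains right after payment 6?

Monthly rate r = 8.1%/12 = 0.675% = 0.00675.
Each month: B ← B·(1+r) − $1,560.00.
Month 1: interest $142.43; balance after payment $19,682.42.
Month 2: interest $132.86; balance after payment $18,255.28.
Month 3: interest $123.22; balance after payment $16,818.50.
Month 4: interest $113.52; balance after payment $15,372.03.
Month 5: interest $103.76; balance after payment $13,915.79.
Month 6: interest $93.93; balance after payment $12,449.72.

$12,449.72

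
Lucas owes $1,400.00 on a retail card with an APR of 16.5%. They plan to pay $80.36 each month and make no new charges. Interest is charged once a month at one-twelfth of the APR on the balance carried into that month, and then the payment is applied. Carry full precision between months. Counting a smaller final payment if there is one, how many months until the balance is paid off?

21 months

Monthly rate r = 16.5%/12 = 1.375% = 0.01375.
Recurrence: B ← B·(1+r) − $80.36.
Month 1: interest $19.25; balance after payment $1,338.89.
Month 2: interest $18.41; balance after payment $1,276.94.
Closed form: n = −ln(1 − rB₀/P)/ln(1+r) = −ln(0.76045)/ln(1.01375) ≈ 20.052, so the balance reaches zero during payment 21.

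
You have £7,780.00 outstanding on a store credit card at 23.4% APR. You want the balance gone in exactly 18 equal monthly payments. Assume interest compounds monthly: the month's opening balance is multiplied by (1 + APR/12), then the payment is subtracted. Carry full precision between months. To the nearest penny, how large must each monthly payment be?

£516.66

Monthly rate r = 23.4%/12 = 1.95% = 0.0195.
Level-payment amortization: P = B₀·r / (1 − (1+r)^(−n)) = 7780.00·0.0195 / (1 − 1.0195^(−18)).
Denominator 1 − (1+r)^(−18) = 0.293633884.
P = 151.71 / 0.293633884 ≈ 516.66.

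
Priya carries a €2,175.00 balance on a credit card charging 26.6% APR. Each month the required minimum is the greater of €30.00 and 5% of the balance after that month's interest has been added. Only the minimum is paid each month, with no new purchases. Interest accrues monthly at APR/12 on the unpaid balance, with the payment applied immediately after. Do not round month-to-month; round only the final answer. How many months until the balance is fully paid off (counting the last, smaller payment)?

Monthly rate r = 26.6%/12 = 2.21667% = 0.0221667.
While 5% of the post-interest balance exceeds €30.00, each month B ← (B·(1+r))·(1 − 0.05), i.e. B shrinks by the factor (1+r)·0.95 = 0.97106.
This holds for months 1–45. Entering month 46 the balance is €580.09; 5% of the post-interest balance is now below €30.00, so the flat €30.00 minimum applies from here.
From month 46 a fixed €30.00 at rate r clears €580.09 in 26 more payments. Total: 45 + 26 = 71 months.

71 months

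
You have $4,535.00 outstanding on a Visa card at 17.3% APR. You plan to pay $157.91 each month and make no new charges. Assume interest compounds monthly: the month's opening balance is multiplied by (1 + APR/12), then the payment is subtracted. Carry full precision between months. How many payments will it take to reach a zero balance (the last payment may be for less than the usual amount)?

38 months

Monthly rate r = 17.3%/12 = 1.44167% = 0.0144167.
Recurrence: B ← B·(1+r) − $157.91.
Month 1: interest $65.38; balance after payment $4,442.47.
Month 2: interest $64.05; balance after payment $4,348.61.
Closed form: n = −ln(1 − rB₀/P)/ln(1+r) = −ln(0.58597)/ln(1.01442) ≈ 37.341, so the balance reaches zero during payment 38.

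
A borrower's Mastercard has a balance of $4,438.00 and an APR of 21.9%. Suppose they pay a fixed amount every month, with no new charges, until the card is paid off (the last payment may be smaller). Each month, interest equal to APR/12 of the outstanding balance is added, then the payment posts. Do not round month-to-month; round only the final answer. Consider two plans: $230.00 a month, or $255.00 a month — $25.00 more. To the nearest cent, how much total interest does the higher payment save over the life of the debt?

Monthly rate r = 21.9%/12 = 1.825% = 0.01825.
At $230.00/mo: n = ⌈−ln(1 − rB₀/P)/ln(1+r)⌉ = 25 payments (last $0.49); total interest = total paid − $4,438.00 = $1,082.49.
At $255.00/mo: 22 payments (last $33.77); total interest $950.77.
Interest saved = $1,082.49 − $950.77 = $131.72.

$131.72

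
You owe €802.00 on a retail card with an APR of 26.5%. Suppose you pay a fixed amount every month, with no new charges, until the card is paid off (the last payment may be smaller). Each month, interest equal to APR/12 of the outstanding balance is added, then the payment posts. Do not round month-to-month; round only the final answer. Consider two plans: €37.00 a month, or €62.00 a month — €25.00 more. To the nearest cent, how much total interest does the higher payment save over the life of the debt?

Monthly rate r = 26.5%/12 = 2.20833% = 0.0220833.
At €37.00/mo: n = ⌈−ln(1 − rB₀/P)/ln(1+r)⌉ = 30 payments (last €30.43); total interest = total paid − €802.00 = €301.43.
At €62.00/mo: 16 payments (last €25.00); total interest €153.00.
Interest saved = €301.43 − €153.00 = €148.43.

€148.43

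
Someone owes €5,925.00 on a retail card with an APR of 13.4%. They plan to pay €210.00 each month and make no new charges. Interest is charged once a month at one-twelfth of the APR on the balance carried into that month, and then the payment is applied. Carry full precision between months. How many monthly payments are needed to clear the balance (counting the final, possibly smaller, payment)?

Monthly rate r = 13.4%/12 = 1.11667% = 0.0111667.
Recurrence: B ← B·(1+r) − €210.00.
Month 1: interest €66.16; balance after payment €5,781.16.
Month 2: interest €64.56; balance after payment €5,635.72.
Closed form: n = −ln(1 − rB₀/P)/ln(1+r) = −ln(0.68494)/ln(1.01117) ≈ 34.078, so the balance reaches zero during payment 35.

35 months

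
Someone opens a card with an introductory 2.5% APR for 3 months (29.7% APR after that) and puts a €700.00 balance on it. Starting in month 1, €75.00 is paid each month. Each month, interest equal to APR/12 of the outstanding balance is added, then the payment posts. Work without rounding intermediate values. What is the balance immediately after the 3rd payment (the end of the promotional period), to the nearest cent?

Promo months 1–3 at r₀ = 2.5%/12 = 0.00208333; months 4+ at r₁ = 29.7%/12 = 0.02475.
After month 3: iterate B ← B·(1+r₀) − €75.00 for 3 months → €478.92.

€478.92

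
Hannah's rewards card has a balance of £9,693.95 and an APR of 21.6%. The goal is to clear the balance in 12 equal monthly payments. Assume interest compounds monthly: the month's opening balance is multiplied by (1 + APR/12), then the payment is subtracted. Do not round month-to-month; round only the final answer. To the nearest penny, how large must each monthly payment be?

£905.43

Monthly rate r = 21.6%/12 = 1.8% = 0.018.
Level-payment amortization: P = B₀·r / (1 − (1+r)^(−n)) = 9693.95·0.018 / (1 − 1.018^(−12)).
Denominator 1 − (1+r)^(−12) = 0.192715407.
P = 174.491 / 0.192715407 ≈ 905.43.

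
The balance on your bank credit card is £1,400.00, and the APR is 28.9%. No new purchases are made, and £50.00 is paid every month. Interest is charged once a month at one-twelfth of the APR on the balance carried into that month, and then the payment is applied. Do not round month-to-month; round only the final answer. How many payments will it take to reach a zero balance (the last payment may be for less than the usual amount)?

48 months

Monthly rate r = 28.9%/12 = 2.40833% = 0.0240833.
Recurrence: B ← B·(1+r) − £50.00.
Month 1: interest £33.72; balance after payment £1,383.72.
Month 2: interest £33.32; balance after payment £1,367.04.
Closed form: n = −ln(1 − rB₀/P)/ln(1+r) = −ln(0.32567)/ln(1.02408) ≈ 47.142, so the balance reaches zero during payment 48.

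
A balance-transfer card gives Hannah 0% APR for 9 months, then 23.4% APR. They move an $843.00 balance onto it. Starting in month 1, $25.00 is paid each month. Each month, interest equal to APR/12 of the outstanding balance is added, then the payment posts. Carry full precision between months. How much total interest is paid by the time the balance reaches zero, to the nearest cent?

$233.62

Promo months 1–9 at r₀ = 0%/12 = 0; months 10+ at r₁ = 23.4%/12 = 0.0195.
After month 9 (no interest yet): B = $843.00 − 9·$25.00 = $618.00.
Then at r₁ with $25.00/mo: n₂ = −ln(1 − r₁·B/P)/ln(1+r₁) ≈ 34.06 → 35 more payments.
Total paid = 43·$25.00 + $1.62 = $1,076.62; interest = $1,076.62 − $843.00 = $233.62.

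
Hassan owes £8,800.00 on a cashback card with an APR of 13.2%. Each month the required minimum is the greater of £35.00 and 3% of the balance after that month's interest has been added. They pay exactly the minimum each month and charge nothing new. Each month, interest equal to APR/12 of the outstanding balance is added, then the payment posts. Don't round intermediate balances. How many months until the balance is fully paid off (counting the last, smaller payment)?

Monthly rate r = 13.2%/12 = 1.1% = 0.011.
While 3% of the post-interest balance exceeds £35.00, each month B ← (B·(1+r))·(1 − 0.03), i.e. B shrinks by the factor (1+r)·0.97 = 0.98067.
This holds for months 1–105. Entering month 106 the balance is £1,133.41; 3% of the post-interest balance is now below £35.00, so the flat £35.00 minimum applies from here.
From month 106 a fixed £35.00 at rate r clears £1,133.41 in 41 more payments. Total: 105 + 41 = 146 months.

146 months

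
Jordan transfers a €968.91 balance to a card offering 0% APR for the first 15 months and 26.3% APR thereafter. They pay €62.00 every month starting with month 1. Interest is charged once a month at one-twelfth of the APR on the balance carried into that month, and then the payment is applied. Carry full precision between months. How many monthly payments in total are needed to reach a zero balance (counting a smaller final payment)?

16 payments

Promo months 1–15 at r₀ = 0%/12 = 0; months 16+ at r₁ = 26.3%/12 = 0.0219167.
After month 15 (no interest yet): B = €968.91 − 15·€62.00 = €38.91.
Then at r₁ with €62.00/mo: n₂ = −ln(1 − r₁·B/P)/ln(1+r₁) ≈ 0.64 → 1 more payments.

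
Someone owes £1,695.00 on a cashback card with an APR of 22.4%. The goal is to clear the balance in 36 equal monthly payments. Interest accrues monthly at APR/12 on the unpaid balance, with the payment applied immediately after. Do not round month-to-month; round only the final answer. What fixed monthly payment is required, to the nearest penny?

Monthly rate r = 22.4%/12 = 1.86667% = 0.0186667.
Level-payment amortization: P = B₀·r / (1 − (1+r)^(−n)) = 1695.00·0.0186667 / (1 − 1.01867^(−36)).
Denominator 1 − (1+r)^(−36) = 0.486140283.
P = 31.64 / 0.486140283 ≈ 65.08.

£65.08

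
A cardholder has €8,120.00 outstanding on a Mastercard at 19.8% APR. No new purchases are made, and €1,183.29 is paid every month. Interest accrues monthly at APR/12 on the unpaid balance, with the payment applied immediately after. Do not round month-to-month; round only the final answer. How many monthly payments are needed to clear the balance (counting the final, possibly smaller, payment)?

8 months

Monthly rate r = 19.8%/12 = 1.65% = 0.0165.
Recurrence: B ← B·(1+r) − €1,183.29.
Month 1: interest €133.98; balance after payment €7,070.69.
Month 2: interest €116.67; balance after payment €6,004.07.
Closed form: n = −ln(1 − rB₀/P)/ln(1+r) = −ln(0.88677)/ln(1.0165) ≈ 7.343, so the balance reaches zero during payment 8.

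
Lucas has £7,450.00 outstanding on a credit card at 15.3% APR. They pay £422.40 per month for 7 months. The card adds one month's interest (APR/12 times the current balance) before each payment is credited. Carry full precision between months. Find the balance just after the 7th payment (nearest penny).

Monthly rate r = 15.3%/12 = 1.275% = 0.01275.
Each month: B ← B·(1+r) − £422.40.
Month 1: interest £94.99; balance after payment £7,122.59.
Month 2: interest £90.81; balance after payment £6,791.00.
Month 3: interest £86.59; balance after payment £6,455.19.
Month 4: interest £82.30; balance after payment £6,115.09.
Month 5: interest £77.97; balance after payment £5,770.66.
Month 6: interest £73.58; balance after payment £5,421.83.
Month 7: interest £69.13; balance after payment £5,068.56.

£5,068.56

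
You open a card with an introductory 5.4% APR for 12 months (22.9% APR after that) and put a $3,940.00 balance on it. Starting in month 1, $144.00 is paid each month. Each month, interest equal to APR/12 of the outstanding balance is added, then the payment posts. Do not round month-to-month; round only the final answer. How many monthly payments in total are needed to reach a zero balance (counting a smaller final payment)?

33 months

Promo months 1–12 at r₀ = 5.4%/12 = 0.0045; months 13+ at r₁ = 22.9%/12 = 0.0190833.
After month 12: iterate B ← B·(1+r₀) − $144.00 for 12 months → $2,386.69.
Then at r₁ with $144.00/mo: n₂ = −ln(1 − r₁·B/P)/ln(1+r₁) ≈ 20.11 → 21 more payments.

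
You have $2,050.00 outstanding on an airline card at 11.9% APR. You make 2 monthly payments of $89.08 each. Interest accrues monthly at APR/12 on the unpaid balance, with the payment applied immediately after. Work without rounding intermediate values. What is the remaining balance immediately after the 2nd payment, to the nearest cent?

$1,911.82

Monthly rate r = 11.9%/12 = 0.991667% = 0.00991667.
Each month: B ← B·(1+r) − $89.08.
Month 1: interest $20.33; balance after payment $1,981.25.
Month 2: interest $19.65; balance after payment $1,911.82.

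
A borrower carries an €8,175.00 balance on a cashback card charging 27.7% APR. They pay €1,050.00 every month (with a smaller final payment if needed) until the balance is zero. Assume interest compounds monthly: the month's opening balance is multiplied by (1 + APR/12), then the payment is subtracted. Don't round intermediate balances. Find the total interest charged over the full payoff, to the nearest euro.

€943

Monthly rate r = 27.7%/12 = 2.30833% = 0.0230833.
Payoff takes n = ⌈−ln(1 − rB₀/P)/ln(1+r)⌉ = ⌈8.681⌉ = 9 payments; the last is €717.70.
Total paid = 8·€1,050.00 + €717.70 = €9,117.70.
Total interest = total paid − principal = €9,117.70 − €8,175.00 = €942.70.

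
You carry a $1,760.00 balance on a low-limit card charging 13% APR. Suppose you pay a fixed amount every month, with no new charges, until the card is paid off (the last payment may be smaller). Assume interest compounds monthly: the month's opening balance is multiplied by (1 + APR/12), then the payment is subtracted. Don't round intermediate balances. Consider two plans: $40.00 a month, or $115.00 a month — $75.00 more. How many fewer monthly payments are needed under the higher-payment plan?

Monthly rate r = 13%/12 = 1.08333% = 0.0108333.
At $40.00/mo: n = ⌈−ln(1 − rB₀/P)/ln(1+r)⌉ = 61 payments (last $3.85); total interest = total paid − $1,760.00 = $643.85.
At $115.00/mo: 17 payments (last $94.84); total interest $174.84.
Payments saved = 61 − 17 = 44.

44 fewer payments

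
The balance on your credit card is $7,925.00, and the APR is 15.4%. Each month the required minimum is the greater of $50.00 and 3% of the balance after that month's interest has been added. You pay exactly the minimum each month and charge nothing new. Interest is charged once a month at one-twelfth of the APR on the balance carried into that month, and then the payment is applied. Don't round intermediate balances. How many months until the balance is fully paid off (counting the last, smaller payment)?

Monthly rate r = 15.4%/12 = 1.28333% = 0.0128333.
While 3% of the post-interest balance exceeds $50.00, each month B ← (B·(1+r))·(1 − 0.03), i.e. B shrinks by the factor (1+r)·0.97 = 0.98245.
This holds for months 1–89. Entering month 90 the balance is $1,638.94; 3% of the post-interest balance is now below $50.00, so the flat $50.00 minimum applies from here.
From month 90 a fixed $50.00 at rate r clears $1,638.94 in 43 more payments. Total: 89 + 43 = 132 months.

132 months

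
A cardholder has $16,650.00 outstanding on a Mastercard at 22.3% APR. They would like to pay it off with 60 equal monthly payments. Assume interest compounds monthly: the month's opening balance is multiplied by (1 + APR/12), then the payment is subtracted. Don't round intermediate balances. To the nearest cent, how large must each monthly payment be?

Monthly rate r = 22.3%/12 = 1.85833% = 0.0185833.
Level-payment amortization: P = B₀·r / (1 − (1+r)^(−n)) = 16650.00·0.0185833 / (1 − 1.01858^(−60)).
Denominator 1 − (1+r)^(−60) = 0.668711731.
P = 309.413 / 0.668711731 ≈ 462.70.

$462.70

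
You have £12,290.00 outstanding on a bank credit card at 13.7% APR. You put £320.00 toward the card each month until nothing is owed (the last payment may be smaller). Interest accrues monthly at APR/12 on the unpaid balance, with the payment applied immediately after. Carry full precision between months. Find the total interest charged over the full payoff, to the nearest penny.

£3,977.85

Monthly rate r = 13.7%/12 = 1.14167% = 0.0114167.
Payoff takes n = ⌈−ln(1 − rB₀/P)/ln(1+r)⌉ = ⌈50.836⌉ = 51 payments; the last is £267.85.
Total paid = 50·£320.00 + £267.85 = £16,267.85.
Total interest = total paid − principal = £16,267.85 − £12,290.00 = £3,977.85.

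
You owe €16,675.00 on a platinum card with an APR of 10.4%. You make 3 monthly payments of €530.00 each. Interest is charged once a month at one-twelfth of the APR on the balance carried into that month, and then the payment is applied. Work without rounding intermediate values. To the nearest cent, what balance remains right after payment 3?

€15,508.50

Monthly rate r = 10.4%/12 = 0.866667% = 0.00866667.
Each month: B ← B·(1+r) − €530.00.
Month 1: interest €144.52; balance after payment €16,289.52.
Month 2: interest €141.18; balance after payment €15,900.69.
Month 3: interest €137.81; balance after payment €15,508.50.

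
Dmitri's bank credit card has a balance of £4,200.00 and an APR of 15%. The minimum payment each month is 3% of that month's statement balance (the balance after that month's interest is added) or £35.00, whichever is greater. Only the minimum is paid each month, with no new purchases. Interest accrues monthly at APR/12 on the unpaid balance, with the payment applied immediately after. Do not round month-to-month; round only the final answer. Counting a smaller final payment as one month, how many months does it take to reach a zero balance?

115 months

Monthly rate r = 15%/12 = 1.25% = 0.0125.
While 3% of the post-interest balance exceeds £35.00, each month B ← (B·(1+r))·(1 − 0.03), i.e. B shrinks by the factor (1+r)·0.97 = 0.98212.
This holds for months 1–72. Entering month 73 the balance is £1,146.19; 3% of the post-interest balance is now below £35.00, so the flat £35.00 minimum applies from here.
From month 73 a fixed £35.00 at rate r clears £1,146.19 in 43 more payments. Total: 72 + 43 = 115 months.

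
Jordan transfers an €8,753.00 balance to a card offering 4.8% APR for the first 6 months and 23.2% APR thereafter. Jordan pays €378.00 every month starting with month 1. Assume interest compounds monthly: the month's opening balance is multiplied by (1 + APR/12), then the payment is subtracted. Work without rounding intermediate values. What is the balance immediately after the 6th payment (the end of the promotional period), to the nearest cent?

Promo months 1–6 at r₀ = 4.8%/12 = 0.004; months 7+ at r₁ = 23.2%/12 = 0.0193333.
After month 6: iterate B ← B·(1+r₀) − €378.00 for 6 months → €6,674.38.

€6,674.38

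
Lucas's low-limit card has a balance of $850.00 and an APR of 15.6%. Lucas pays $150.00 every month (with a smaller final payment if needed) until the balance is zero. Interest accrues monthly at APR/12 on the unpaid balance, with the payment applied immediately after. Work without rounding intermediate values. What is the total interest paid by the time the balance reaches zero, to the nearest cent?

$38.73

Monthly rate r = 15.6%/12 = 1.3% = 0.013.
Payoff takes n = ⌈−ln(1 − rB₀/P)/ln(1+r)⌉ = ⌈5.924⌉ = 6 payments; the last is $138.73.
Total paid = 5·$150.00 + $138.73 = $888.73.
Total interest = total paid − principal = $888.73 − $850.00 = $38.73.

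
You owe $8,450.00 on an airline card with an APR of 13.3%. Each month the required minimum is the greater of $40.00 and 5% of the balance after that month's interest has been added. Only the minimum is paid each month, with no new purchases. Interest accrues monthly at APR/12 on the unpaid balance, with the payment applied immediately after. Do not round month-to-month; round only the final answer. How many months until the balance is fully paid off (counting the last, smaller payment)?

82 months

Monthly rate r = 13.3%/12 = 1.10833% = 0.0110833.
While 5% of the post-interest balance exceeds $40.00, each month B ← (B·(1+r))·(1 − 0.05), i.e. B shrinks by the factor (1+r)·0.95 = 0.96053.
This holds for months 1–59. Entering month 60 the balance is $785.20; 5% of the post-interest balance is now below $40.00, so the flat $40.00 minimum applies from here.
From month 60 a fixed $40.00 at rate r clears $785.20 in 23 more payments. Total: 59 + 23 = 82 months.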